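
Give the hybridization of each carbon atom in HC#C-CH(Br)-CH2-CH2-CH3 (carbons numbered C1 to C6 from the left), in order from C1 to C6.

C1 sp, C2 sp, C3 sp3, C4 sp3, C5 sp3, C6 sp3

C1 carries 2 σ bonds, plus two π bonds, giving a steric number of 2, so it is sp.
C2 is sp: 2 σ bonds, plus two π bonds, 2 electron-density regions.
C3 has 4 σ bonds: steric number 4 → sp3.
C4 — 4 σ bonds. Steric number 4, so sp3.
C5 has 4 σ bonds: steric number 4 → sp3.
C6 has 4 σ bonds: steric number 4 → sp3.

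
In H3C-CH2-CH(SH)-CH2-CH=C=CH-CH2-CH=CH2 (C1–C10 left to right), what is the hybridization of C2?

C2: 4 σ bonds — 4 electron domains, sp3.

sp³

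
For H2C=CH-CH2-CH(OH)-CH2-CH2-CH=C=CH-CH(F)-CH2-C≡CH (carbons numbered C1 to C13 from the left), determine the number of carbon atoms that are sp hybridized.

3

C1: sp2
C2: sp2
C3: sp3
C4: sp3
C5: sp3
C6: sp3
C7: sp2
C8: sp ✓
C9: sp2
C10: sp3
C11: sp3
C12: sp ✓
C13: sp ✓
C8, C12, C13 → 3 sp carbons.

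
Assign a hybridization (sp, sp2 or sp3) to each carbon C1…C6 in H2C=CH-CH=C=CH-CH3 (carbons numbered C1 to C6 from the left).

C1 sp2, C2 sp2, C3 sp2, C4 sp, C5 sp2, C6 sp3

C1 is sp2: 3 σ bonds, plus one π bond, 3 electron-density regions.
C2 — 3 σ bonds, plus one π bond. Steric number 3, so sp2.
C3 carries 3 σ bonds, plus one π bond, giving a steric number of 3, so it is sp2.
C4 carries 2 σ bonds, plus two π bonds, giving a steric number of 2, so it is sp.
C5: 3 σ bonds, plus one π bond — 3 electron domains, sp2.
C6: 4 σ bonds; 4 regions of electron density → sp3.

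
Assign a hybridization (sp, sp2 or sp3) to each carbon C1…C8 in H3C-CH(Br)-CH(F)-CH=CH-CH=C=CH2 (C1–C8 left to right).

C1 sp3, C2 sp3, C3 sp3, C4 sp2, C5 sp2, C6 sp2, C7 sp, C8 sp2

C1: 4 σ bonds — 4 electron domains, sp3.
C2: 4 σ bonds — 4 electron domains, sp3.
C3 has 4 σ bonds: steric number 4 → sp3.
C4 has 3 σ bonds, plus one π bond: steric number 3 → sp2.
C5 is sp2: 3 σ bonds, plus one π bond, 3 electron-density regions.
C6: 3 σ bonds, plus one π bond; 3 regions of electron density → sp2.
C7 carries 2 σ bonds, plus two π bonds, giving a steric number of 2, so it is sp.
C8 carries 3 σ bonds, plus one π bond, giving a steric number of 3, so it is sp2.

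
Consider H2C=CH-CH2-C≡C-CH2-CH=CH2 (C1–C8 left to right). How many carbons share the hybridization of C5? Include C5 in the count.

C5 is sp (two π bonds).
C1: sp2
C2: sp2
C3: sp3
C4: sp ✓
C5: sp ✓
C6: sp3
C7: sp2
C8: sp2
2 carbons are sp.

2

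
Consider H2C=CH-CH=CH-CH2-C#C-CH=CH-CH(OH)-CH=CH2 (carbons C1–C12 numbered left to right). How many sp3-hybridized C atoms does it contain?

2

C1: sp2
C2: sp2
C3: sp2
C4: sp2
C5: sp3 ✓
C6: sp
C7: sp
C8: sp2
C9: sp2
C10: sp3 ✓
C11: sp2
C12: sp2
C5, C10 → 2 sp3 carbons.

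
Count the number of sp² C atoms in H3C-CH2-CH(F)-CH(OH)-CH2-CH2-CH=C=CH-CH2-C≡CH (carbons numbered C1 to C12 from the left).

C1: sp3
C2: sp3
C3: sp3
C4: sp3
C5: sp3
C6: sp3
C7: sp2 ✓
C8: sp
C9: sp2 ✓
C10: sp3
C11: sp
C12: sp
C7, C9 → 2 sp2 carbons.

2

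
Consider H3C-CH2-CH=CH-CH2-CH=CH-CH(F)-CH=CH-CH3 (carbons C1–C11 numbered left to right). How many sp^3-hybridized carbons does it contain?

5

C1: sp3 ✓
C2: sp3 ✓
C3: sp2
C4: sp2
C5: sp3 ✓
C6: sp2
C7: sp2
C8: sp3 ✓
C9: sp2
C10: sp2
C11: sp3 ✓
C1, C2, C5, C8, C11 → 5 sp3 carbons.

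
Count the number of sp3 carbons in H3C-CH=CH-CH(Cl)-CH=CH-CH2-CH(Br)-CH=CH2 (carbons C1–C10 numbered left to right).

4

C1: sp3 ✓
C2: sp2
C3: sp2
C4: sp3 ✓
C5: sp2
C6: sp2
C7: sp3 ✓
C8: sp3 ✓
C9: sp2
C10: sp2
C1, C4, C7, C8 → 4 sp3 carbons.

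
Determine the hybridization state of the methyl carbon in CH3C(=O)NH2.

The methyl carbon: 4 σ bonds; 4 regions of electron density → sp3.

sp^3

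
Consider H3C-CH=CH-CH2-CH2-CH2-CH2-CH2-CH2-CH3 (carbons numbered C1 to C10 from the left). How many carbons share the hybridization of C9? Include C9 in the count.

C9 is sp3 (only σ bonds).
C1: sp3 ✓
C2: sp2
C3: sp2
C4: sp3 ✓
C5: sp3 ✓
C6: sp3 ✓
C7: sp3 ✓
C8: sp3 ✓
C9: sp3 ✓
C10: sp3 ✓
8 carbons are sp3.

8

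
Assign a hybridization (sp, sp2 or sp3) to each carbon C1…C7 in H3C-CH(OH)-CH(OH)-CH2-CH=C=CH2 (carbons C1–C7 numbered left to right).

C1 sp3, C2 sp3, C3 sp3, C4 sp3, C5 sp2, C6 sp, C7 sp2

C1 (4 σ bonds) has steric number 4: sp3.
C2 has 4 σ bonds: steric number 4 → sp3.
C3 (4 σ bonds) has steric number 4: sp3.
C4 has 4 σ bonds: steric number 4 → sp3.
C5 (3 σ bonds, plus one π bond) has steric number 3: sp2.
C6 — 2 σ bonds, plus two π bonds. Steric number 2, so sp.
C7 has 3 σ bonds, plus one π bond: steric number 3 → sp2.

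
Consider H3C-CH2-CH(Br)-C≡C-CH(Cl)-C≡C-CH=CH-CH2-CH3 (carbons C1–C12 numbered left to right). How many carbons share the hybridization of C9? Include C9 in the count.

C9 is sp2 (one π bond).
C1: sp3
C2: sp3
C3: sp3
C4: sp
C5: sp
C6: sp3
C7: sp
C8: sp
C9: sp2 ✓
C10: sp2 ✓
C11: sp3
C12: sp3
2 carbons are sp2.

2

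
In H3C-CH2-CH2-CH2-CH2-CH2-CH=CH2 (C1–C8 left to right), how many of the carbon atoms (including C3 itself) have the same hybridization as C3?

C3 is sp3 (only σ bonds).
C1: sp3 ✓
C2: sp3 ✓
C3: sp3 ✓
C4: sp3 ✓
C5: sp3 ✓
C6: sp3 ✓
C7: sp2
C8: sp2
6 carbons are sp3.

6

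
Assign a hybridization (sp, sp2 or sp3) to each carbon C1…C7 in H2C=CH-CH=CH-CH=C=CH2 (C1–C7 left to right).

C1 sp2, C2 sp2, C3 sp2, C4 sp2, C5 sp2, C6 sp, C7 sp2

C1: 3 σ bonds, plus one π bond; 3 regions of electron density → sp2.
C2: 3 σ bonds, plus one π bond; 3 regions of electron density → sp2.
C3 — 3 σ bonds, plus one π bond. Steric number 3, so sp2.
C4 carries 3 σ bonds, plus one π bond, giving a steric number of 3, so it is sp2.
C5 — 3 σ bonds, plus one π bond. Steric number 3, so sp2.
C6: 2 σ bonds, plus two π bonds — 2 electron domains, sp.
C7 (3 σ bonds, plus one π bond) has steric number 3: sp2.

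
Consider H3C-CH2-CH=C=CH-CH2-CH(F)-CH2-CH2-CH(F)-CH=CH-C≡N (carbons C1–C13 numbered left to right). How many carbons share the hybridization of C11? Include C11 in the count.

4

C11 is sp2 (one π bond).
C1: sp3
C2: sp3
C3: sp2 ✓
C4: sp
C5: sp2 ✓
C6: sp3
C7: sp3
C8: sp3
C9: sp3
C10: sp3
C11: sp2 ✓
C12: sp2 ✓
C13: sp
4 carbons are sp2.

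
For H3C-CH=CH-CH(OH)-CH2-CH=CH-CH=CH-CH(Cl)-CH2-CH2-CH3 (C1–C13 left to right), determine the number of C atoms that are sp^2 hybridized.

C1: sp3
C2: sp2 ✓
C3: sp2 ✓
C4: sp3
C5: sp3
C6: sp2 ✓
C7: sp2 ✓
C8: sp2 ✓
C9: sp2 ✓
C10: sp3
C11: sp3
C12: sp3
C13: sp3
C2, C3, C6, C7, C8, C9 → 6 sp2 carbons.

6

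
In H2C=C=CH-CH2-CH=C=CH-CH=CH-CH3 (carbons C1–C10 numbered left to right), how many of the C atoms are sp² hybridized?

C1: sp2 ✓
C2: sp
C3: sp2 ✓
C4: sp3
C5: sp2 ✓
C6: sp
C7: sp2 ✓
C8: sp2 ✓
C9: sp2 ✓
C10: sp3
C1, C3, C5, C7, C8, C9 → 6 sp2 carbons.

6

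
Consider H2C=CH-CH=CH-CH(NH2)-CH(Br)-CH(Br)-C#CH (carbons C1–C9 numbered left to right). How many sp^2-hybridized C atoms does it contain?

C1: sp2 ✓
C2: sp2 ✓
C3: sp2 ✓
C4: sp2 ✓
C5: sp3
C6: sp3
C7: sp3
C8: sp
C9: sp
C1, C2, C3, C4 → 4 sp2 carbons.

4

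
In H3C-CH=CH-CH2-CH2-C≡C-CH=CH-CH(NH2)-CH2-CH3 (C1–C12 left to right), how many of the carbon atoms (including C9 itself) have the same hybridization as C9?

C9 is sp2 (one π bond).
C1: sp3
C2: sp2 ✓
C3: sp2 ✓
C4: sp3
C5: sp3
C6: sp
C7: sp
C8: sp2 ✓
C9: sp2 ✓
C10: sp3
C11: sp3
C12: sp3
4 carbons are sp2.

4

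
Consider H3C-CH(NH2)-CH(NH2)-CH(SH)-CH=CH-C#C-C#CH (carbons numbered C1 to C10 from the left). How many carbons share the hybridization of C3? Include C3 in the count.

C3 is sp3 (only σ bonds).
C1: sp3 ✓
C2: sp3 ✓
C3: sp3 ✓
C4: sp3 ✓
C5: sp2
C6: sp2
C7: sp
C8: sp
C9: sp
C10: sp
4 carbons are sp3.

4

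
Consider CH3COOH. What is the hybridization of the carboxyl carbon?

sp^2

The carboxyl carbon has 3 σ bonds, plus one π bond: steric number 3 → sp2.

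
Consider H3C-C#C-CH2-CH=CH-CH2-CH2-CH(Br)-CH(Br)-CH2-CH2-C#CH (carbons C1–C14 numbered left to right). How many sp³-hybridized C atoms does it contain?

C1: sp3 ✓
C2: sp
C3: sp
C4: sp3 ✓
C5: sp2
C6: sp2
C7: sp3 ✓
C8: sp3 ✓
C9: sp3 ✓
C10: sp3 ✓
C11: sp3 ✓
C12: sp3 ✓
C13: sp
C14: sp
C1, C4, C7, C8, C9, C10, C11, C12 → 8 sp3 carbons.

8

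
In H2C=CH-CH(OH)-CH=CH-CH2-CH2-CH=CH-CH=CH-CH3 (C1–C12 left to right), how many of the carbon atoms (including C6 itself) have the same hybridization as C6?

4

C6 is sp3 (only σ bonds).
C1: sp2
C2: sp2
C3: sp3 ✓
C4: sp2
C5: sp2
C6: sp3 ✓
C7: sp3 ✓
C8: sp2
C9: sp2
C10: sp2
C11: sp2
C12: sp3 ✓
4 carbons are sp3.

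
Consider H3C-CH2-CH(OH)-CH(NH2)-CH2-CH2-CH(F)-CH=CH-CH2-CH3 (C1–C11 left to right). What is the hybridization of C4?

C4 — 4 σ bonds. Steric number 4, so sp3.

sp^3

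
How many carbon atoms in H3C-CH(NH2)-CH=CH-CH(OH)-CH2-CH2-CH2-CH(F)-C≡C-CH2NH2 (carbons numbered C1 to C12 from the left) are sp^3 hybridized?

8

C1: sp3 ✓
C2: sp3 ✓
C3: sp2
C4: sp2
C5: sp3 ✓
C6: sp3 ✓
C7: sp3 ✓
C8: sp3 ✓
C9: sp3 ✓
C10: sp
C11: sp
C12: sp3 ✓
C1, C2, C5, C6, C7, C8, C9, C12 → 8 sp3 carbons.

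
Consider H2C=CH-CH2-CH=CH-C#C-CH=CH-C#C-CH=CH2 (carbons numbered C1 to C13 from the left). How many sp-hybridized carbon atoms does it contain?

4

C1: sp2
C2: sp2
C3: sp3
C4: sp2
C5: sp2
C6: sp ✓
C7: sp ✓
C8: sp2
C9: sp2
C10: sp ✓
C11: sp ✓
C12: sp2
C13: sp2
C6, C7, C10, C11 → 4 sp carbons.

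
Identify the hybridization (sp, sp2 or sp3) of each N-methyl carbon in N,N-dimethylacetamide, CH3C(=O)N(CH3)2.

sp^3

Each N-methyl carbon: 4 σ bonds — 4 electron domains, sp3.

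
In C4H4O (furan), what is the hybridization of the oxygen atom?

One O lone pair is in the aromatic π system (p orbital), the other is in an sp2 hybrid in the ring plane; O has two σ bonds + one in-plane lone pair → sp2.

sp²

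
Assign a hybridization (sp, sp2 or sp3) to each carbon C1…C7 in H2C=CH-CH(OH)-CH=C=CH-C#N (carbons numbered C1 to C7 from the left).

C1 is sp2: 3 σ bonds, plus one π bond, 3 electron-density regions.
C2 carries 3 σ bonds, plus one π bond, giving a steric number of 3, so it is sp2.
C3 is sp3: 4 σ bonds, 4 electron-density regions.
C4: 3 σ bonds, plus one π bond; 3 regions of electron density → sp2.
C5 carries 2 σ bonds, plus two π bonds, giving a steric number of 2, so it is sp.
C6 — 3 σ bonds, plus one π bond. Steric number 3, so sp2.
C7: 2 σ bonds, plus two π bonds; 2 regions of electron density → sp.

C1 sp2, C2 sp2, C3 sp3, C4 sp2, C5 sp, C6 sp2, C7 sp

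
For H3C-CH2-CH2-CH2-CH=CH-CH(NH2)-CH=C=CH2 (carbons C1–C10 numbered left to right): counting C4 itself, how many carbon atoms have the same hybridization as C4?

C4 is sp3 (only σ bonds).
C1: sp3 ✓
C2: sp3 ✓
C3: sp3 ✓
C4: sp3 ✓
C5: sp2
C6: sp2
C7: sp3 ✓
C8: sp2
C9: sp
C10: sp2
5 carbons are sp3.

5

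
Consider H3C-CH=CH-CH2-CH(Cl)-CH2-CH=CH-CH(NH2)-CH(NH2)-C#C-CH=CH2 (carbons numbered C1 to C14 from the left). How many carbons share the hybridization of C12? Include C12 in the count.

C12 is sp (two π bonds).
C1: sp3
C2: sp2
C3: sp2
C4: sp3
C5: sp3
C6: sp3
C7: sp2
C8: sp2
C9: sp3
C10: sp3
C11: sp ✓
C12: sp ✓
C13: sp2
C14: sp2
2 carbons are sp.

2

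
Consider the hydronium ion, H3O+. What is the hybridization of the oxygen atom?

Three σ bonds + one lone pair = steric number 4 → sp3.

sp3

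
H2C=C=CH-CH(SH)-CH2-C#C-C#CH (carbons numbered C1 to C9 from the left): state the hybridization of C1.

C1: 3 σ bonds, plus one π bond; 3 regions of electron density → sp2.

sp2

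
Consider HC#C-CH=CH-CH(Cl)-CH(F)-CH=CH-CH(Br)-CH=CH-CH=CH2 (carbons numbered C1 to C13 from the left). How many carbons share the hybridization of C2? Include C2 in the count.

2

C2 is sp (two π bonds).
C1: sp ✓
C2: sp ✓
C3: sp2
C4: sp2
C5: sp3
C6: sp3
C7: sp2
C8: sp2
C9: sp3
C10: sp2
C11: sp2
C12: sp2
C13: sp2
2 carbons are sp.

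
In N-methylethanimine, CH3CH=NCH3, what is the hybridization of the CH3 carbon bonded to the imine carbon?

The CH3 carbon bonded to the imine carbon: 4 σ bonds — 4 electron domains, sp3.

sp³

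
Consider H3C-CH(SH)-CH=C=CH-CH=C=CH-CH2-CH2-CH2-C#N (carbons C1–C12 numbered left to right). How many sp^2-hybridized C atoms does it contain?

C1: sp3
C2: sp3
C3: sp2 ✓
C4: sp
C5: sp2 ✓
C6: sp2 ✓
C7: sp
C8: sp2 ✓
C9: sp3
C10: sp3
C11: sp3
C12: sp
C3, C5, C6, C8 → 4 sp2 carbons.

4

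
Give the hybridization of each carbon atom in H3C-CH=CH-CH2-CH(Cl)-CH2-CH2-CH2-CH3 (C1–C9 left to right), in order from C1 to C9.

C1 sp3, C2 sp2, C3 sp2, C4 sp3, C5 sp3, C6 sp3, C7 sp3, C8 sp3, C9 sp3

C1 — 4 σ bonds. Steric number 4, so sp3.
C2 — 3 σ bonds, plus one π bond. Steric number 3, so sp2.
C3: 3 σ bonds, plus one π bond; 3 regions of electron density → sp2.
C4 has 4 σ bonds: steric number 4 → sp3.
C5 — 4 σ bonds. Steric number 4, so sp3.
C6 (4 σ bonds) has steric number 4: sp3.
C7 is sp3: 4 σ bonds, 4 electron-density regions.
C8 is sp3: 4 σ bonds, 4 electron-density regions.
C9 (4 σ bonds) has steric number 4: sp3.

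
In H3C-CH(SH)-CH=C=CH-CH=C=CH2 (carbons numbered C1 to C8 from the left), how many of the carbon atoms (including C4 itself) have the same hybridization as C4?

C4 is sp (two π bonds).
C1: sp3
C2: sp3
C3: sp2
C4: sp ✓
C5: sp2
C6: sp2
C7: sp ✓
C8: sp2
2 carbons are sp.

2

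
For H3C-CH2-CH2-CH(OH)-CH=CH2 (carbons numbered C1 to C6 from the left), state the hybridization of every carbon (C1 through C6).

C1 sp3, C2 sp3, C3 sp3, C4 sp3, C5 sp2, C6 sp2

C1 has 4 σ bonds: steric number 4 → sp3.
C2 has 4 σ bonds: steric number 4 → sp3.
C3 (4 σ bonds) has steric number 4: sp3.
C4 — 4 σ bonds. Steric number 4, so sp3.
C5 is sp2: 3 σ bonds, plus one π bond, 3 electron-density regions.
C6 has 3 σ bonds, plus one π bond: steric number 3 → sp2.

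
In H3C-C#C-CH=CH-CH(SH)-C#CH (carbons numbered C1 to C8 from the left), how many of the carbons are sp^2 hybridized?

C1: sp3
C2: sp
C3: sp
C4: sp2 ✓
C5: sp2 ✓
C6: sp3
C7: sp
C8: sp
C4, C5 → 2 sp2 carbons.

2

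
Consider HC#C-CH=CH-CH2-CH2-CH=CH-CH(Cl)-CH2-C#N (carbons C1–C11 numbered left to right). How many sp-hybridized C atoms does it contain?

3

C1: sp ✓
C2: sp ✓
C3: sp2
C4: sp2
C5: sp3
C6: sp3
C7: sp2
C8: sp2
C9: sp3
C10: sp3
C11: sp ✓
C1, C2, C11 → 3 sp carbons.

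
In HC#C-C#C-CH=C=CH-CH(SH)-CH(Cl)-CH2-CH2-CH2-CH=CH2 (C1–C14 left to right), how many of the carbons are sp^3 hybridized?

C1: sp
C2: sp
C3: sp
C4: sp
C5: sp2
C6: sp
C7: sp2
C8: sp3 ✓
C9: sp3 ✓
C10: sp3 ✓
C11: sp3 ✓
C12: sp3 ✓
C13: sp2
C14: sp2
C8, C9, C10, C11, C12 → 5 sp3 carbons.

5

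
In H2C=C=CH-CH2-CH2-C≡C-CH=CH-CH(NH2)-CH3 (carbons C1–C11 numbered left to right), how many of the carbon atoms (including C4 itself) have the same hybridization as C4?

4

C4 is sp3 (only σ bonds).
C1: sp2
C2: sp
C3: sp2
C4: sp3 ✓
C5: sp3 ✓
C6: sp
C7: sp
C8: sp2
C9: sp2
C10: sp3 ✓
C11: sp3 ✓
4 carbons are sp3.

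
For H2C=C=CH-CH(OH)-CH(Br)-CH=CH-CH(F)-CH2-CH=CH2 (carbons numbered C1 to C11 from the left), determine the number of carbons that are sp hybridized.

C1: sp2
C2: sp ✓
C3: sp2
C4: sp3
C5: sp3
C6: sp2
C7: sp2
C8: sp3
C9: sp3
C10: sp2
C11: sp2
C2 → 1 sp carbon.

1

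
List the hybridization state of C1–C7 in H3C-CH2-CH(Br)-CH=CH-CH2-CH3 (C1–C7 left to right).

C1: 4 σ bonds — 4 electron domains, sp3.
C2: 4 σ bonds; 4 regions of electron density → sp3.
C3 — 4 σ bonds. Steric number 4, so sp3.
C4 has 3 σ bonds, plus one π bond: steric number 3 → sp2.
C5 (3 σ bonds, plus one π bond) has steric number 3: sp2.
C6 is sp3: 4 σ bonds, 4 electron-density regions.
C7 has 4 σ bonds: steric number 4 → sp3.

C1 sp3, C2 sp3, C3 sp3, C4 sp2, C5 sp2, C6 sp3, C7 sp3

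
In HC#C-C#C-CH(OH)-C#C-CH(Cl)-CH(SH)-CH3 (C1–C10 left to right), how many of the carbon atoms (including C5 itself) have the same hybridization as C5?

4

C5 is sp3 (only σ bonds).
C1: sp
C2: sp
C3: sp
C4: sp
C5: sp3 ✓
C6: sp
C7: sp
C8: sp3 ✓
C9: sp3 ✓
C10: sp3 ✓
4 carbons are sp3.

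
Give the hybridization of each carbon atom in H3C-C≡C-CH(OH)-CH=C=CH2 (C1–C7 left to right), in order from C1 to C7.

C1: 4 σ bonds; 4 regions of electron density → sp3.
C2 has 2 σ bonds, plus two π bonds: steric number 2 → sp.
C3 is sp: 2 σ bonds, plus two π bonds, 2 electron-density regions.
C4: 4 σ bonds — 4 electron domains, sp3.
C5 has 3 σ bonds, plus one π bond: steric number 3 → sp2.
C6: 2 σ bonds, plus two π bonds — 2 electron domains, sp.
C7: 3 σ bonds, plus one π bond — 3 electron domains, sp2.

C1 sp3, C2 sp, C3 sp, C4 sp3, C5 sp2, C6 sp, C7 sp2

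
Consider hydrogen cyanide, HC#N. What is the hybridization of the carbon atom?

The carbon atom: 2 σ bonds, plus two π bonds; 2 regions of electron density → sp.

sp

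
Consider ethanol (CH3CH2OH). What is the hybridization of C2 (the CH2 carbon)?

sp³

C2 (the CH2 carbon) has 4 σ bonds: steric number 4 → sp3.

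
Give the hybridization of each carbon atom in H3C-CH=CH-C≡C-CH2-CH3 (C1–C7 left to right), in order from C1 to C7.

C1 carries 4 σ bonds, giving a steric number of 4, so it is sp3.
C2 — 3 σ bonds, plus one π bond. Steric number 3, so sp2.
C3: 3 σ bonds, plus one π bond — 3 electron domains, sp2.
C4 is sp: 2 σ bonds, plus two π bonds, 2 electron-density regions.
C5 (2 σ bonds, plus two π bonds) has steric number 2: sp.
C6 carries 4 σ bonds, giving a steric number of 4, so it is sp3.
C7 has 4 σ bonds: steric number 4 → sp3.

C1 sp3, C2 sp2, C3 sp2, C4 sp, C5 sp, C6 sp3, C7 sp3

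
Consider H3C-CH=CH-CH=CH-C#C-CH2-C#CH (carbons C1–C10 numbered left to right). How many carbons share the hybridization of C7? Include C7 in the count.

C7 is sp (two π bonds).
C1: sp3
C2: sp2
C3: sp2
C4: sp2
C5: sp2
C6: sp ✓
C7: sp ✓
C8: sp3
C9: sp ✓
C10: sp ✓
4 carbons are sp.

4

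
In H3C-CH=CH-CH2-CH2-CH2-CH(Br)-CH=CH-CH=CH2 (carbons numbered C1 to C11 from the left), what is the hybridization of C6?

sp³

C6: 4 σ bonds — 4 electron domains, sp3.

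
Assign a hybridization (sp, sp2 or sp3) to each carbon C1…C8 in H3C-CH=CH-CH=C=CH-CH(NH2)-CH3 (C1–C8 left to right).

C1 carries 4 σ bonds, giving a steric number of 4, so it is sp3.
C2 carries 3 σ bonds, plus one π bond, giving a steric number of 3, so it is sp2.
C3: 3 σ bonds, plus one π bond — 3 electron domains, sp2.
C4 (3 σ bonds, plus one π bond) has steric number 3: sp2.
C5 has 2 σ bonds, plus two π bonds: steric number 2 → sp.
C6: 3 σ bonds, plus one π bond — 3 electron domains, sp2.
C7 — 4 σ bonds. Steric number 4, so sp3.
C8: 4 σ bonds — 4 electron domains, sp3.

C1 sp3, C2 sp2, C3 sp2, C4 sp2, C5 sp, C6 sp2, C7 sp3, C8 sp3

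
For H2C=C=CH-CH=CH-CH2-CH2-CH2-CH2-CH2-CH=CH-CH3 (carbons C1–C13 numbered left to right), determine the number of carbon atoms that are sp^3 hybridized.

6

C1: sp2
C2: sp
C3: sp2
C4: sp2
C5: sp2
C6: sp3 ✓
C7: sp3 ✓
C8: sp3 ✓
C9: sp3 ✓
C10: sp3 ✓
C11: sp2
C12: sp2
C13: sp3 ✓
C6, C7, C8, C9, C10, C13 → 6 sp3 carbons.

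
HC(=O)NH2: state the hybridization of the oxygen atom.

The oxygen atom: 1 σ bond and 2 lone pairs, plus one π bond — 3 electron domains, sp2.

sp²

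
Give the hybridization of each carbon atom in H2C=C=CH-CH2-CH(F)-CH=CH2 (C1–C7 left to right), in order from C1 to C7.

C1 sp2, C2 sp, C3 sp2, C4 sp3, C5 sp3, C6 sp2, C7 sp2

C1 (3 σ bonds, plus one π bond) has steric number 3: sp2.
C2 has 2 σ bonds, plus two π bonds: steric number 2 → sp.
C3 is sp2: 3 σ bonds, plus one π bond, 3 electron-density regions.
C4 (4 σ bonds) has steric number 4: sp3.
C5 (4 σ bonds) has steric number 4: sp3.
C6: 3 σ bonds, plus one π bond; 3 regions of electron density → sp2.
C7: 3 σ bonds, plus one π bond; 3 regions of electron density → sp2.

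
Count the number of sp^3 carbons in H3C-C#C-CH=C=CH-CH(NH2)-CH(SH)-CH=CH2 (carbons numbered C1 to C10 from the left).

3

C1: sp3 ✓
C2: sp
C3: sp
C4: sp2
C5: sp
C6: sp2
C7: sp3 ✓
C8: sp3 ✓
C9: sp2
C10: sp2
C1, C7, C8 → 3 sp3 carbons.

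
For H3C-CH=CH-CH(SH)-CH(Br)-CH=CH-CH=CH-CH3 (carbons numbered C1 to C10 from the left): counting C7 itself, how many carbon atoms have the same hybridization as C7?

6

C7 is sp2 (one π bond).
C1: sp3
C2: sp2 ✓
C3: sp2 ✓
C4: sp3
C5: sp3
C6: sp2 ✓
C7: sp2 ✓
C8: sp2 ✓
C9: sp2 ✓
C10: sp3
6 carbons are sp2.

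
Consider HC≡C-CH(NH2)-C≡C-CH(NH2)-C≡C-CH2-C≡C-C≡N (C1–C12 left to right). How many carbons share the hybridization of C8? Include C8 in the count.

9

C8 is sp (two π bonds).
C1: sp ✓
C2: sp ✓
C3: sp3
C4: sp ✓
C5: sp ✓
C6: sp3
C7: sp ✓
C8: sp ✓
C9: sp3
C10: sp ✓
C11: sp ✓
C12: sp ✓
9 carbons are sp.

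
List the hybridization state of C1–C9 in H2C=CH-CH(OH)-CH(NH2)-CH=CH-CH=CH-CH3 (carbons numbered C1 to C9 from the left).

C1 sp2, C2 sp2, C3 sp3, C4 sp3, C5 sp2, C6 sp2, C7 sp2, C8 sp2, C9 sp3

C1: 3 σ bonds, plus one π bond — 3 electron domains, sp2.
C2 — 3 σ bonds, plus one π bond. Steric number 3, so sp2.
C3 (4 σ bonds) has steric number 4: sp3.
C4 — 4 σ bonds. Steric number 4, so sp3.
C5 — 3 σ bonds, plus one π bond. Steric number 3, so sp2.
C6 — 3 σ bonds, plus one π bond. Steric number 3, so sp2.
C7 is sp2: 3 σ bonds, plus one π bond, 3 electron-density regions.
C8 carries 3 σ bonds, plus one π bond, giving a steric number of 3, so it is sp2.
C9: 4 σ bonds; 4 regions of electron density → sp3.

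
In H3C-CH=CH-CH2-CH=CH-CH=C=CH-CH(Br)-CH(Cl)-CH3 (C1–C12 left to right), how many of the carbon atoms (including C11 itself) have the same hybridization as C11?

5

C11 is sp3 (only σ bonds).
C1: sp3 ✓
C2: sp2
C3: sp2
C4: sp3 ✓
C5: sp2
C6: sp2
C7: sp2
C8: sp
C9: sp2
C10: sp3 ✓
C11: sp3 ✓
C12: sp3 ✓
5 carbons are sp3.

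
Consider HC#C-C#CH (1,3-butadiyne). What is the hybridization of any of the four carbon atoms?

Every carbon is part of a C≡C triple bond: two σ regions → sp.

sp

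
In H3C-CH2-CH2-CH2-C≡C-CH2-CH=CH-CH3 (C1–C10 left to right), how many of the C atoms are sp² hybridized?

C1: sp3
C2: sp3
C3: sp3
C4: sp3
C5: sp
C6: sp
C7: sp3
C8: sp2 ✓
C9: sp2 ✓
C10: sp3
C8, C9 → 2 sp2 carbons.

2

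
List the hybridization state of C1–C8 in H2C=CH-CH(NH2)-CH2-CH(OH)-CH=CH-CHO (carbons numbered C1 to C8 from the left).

C1 sp2, C2 sp2, C3 sp3, C4 sp3, C5 sp3, C6 sp2, C7 sp2, C8 sp2

C1: 3 σ bonds, plus one π bond — 3 electron domains, sp2.
C2 (3 σ bonds, plus one π bond) has steric number 3: sp2.
C3 carries 4 σ bonds, giving a steric number of 4, so it is sp3.
C4: 4 σ bonds — 4 electron domains, sp3.
C5: 4 σ bonds; 4 regions of electron density → sp3.
C6: 3 σ bonds, plus one π bond; 3 regions of electron density → sp2.
C7: 3 σ bonds, plus one π bond; 3 regions of electron density → sp2.
C8 has 3 σ bonds, plus one π bond: steric number 3 → sp2.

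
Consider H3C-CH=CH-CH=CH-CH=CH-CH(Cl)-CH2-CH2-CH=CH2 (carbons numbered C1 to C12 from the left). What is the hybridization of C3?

C3 carries 3 σ bonds, plus one π bond, giving a steric number of 3, so it is sp2.

sp2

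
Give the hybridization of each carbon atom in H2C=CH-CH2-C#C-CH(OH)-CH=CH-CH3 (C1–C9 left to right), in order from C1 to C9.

C1: 3 σ bonds, plus one π bond — 3 electron domains, sp2.
C2 is sp2: 3 σ bonds, plus one π bond, 3 electron-density regions.
C3: 4 σ bonds; 4 regions of electron density → sp3.
C4 carries 2 σ bonds, plus two π bonds, giving a steric number of 2, so it is sp.
C5 (2 σ bonds, plus two π bonds) has steric number 2: sp.
C6 carries 4 σ bonds, giving a steric number of 4, so it is sp3.
C7 is sp2: 3 σ bonds, plus one π bond, 3 electron-density regions.
C8 has 3 σ bonds, plus one π bond: steric number 3 → sp2.
C9 is sp3: 4 σ bonds, 4 electron-density regions.

C1 sp2, C2 sp2, C3 sp3, C4 sp, C5 sp, C6 sp3, C7 sp2, C8 sp2, C9 sp3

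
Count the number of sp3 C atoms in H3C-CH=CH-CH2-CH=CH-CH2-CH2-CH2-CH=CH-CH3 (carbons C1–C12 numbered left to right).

C1: sp3 ✓
C2: sp2
C3: sp2
C4: sp3 ✓
C5: sp2
C6: sp2
C7: sp3 ✓
C8: sp3 ✓
C9: sp3 ✓
C10: sp2
C11: sp2
C12: sp3 ✓
C1, C4, C7, C8, C9, C12 → 6 sp3 carbons.

6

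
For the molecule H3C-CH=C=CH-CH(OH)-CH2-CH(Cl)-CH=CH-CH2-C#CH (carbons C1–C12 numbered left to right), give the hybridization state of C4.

C4 has 3 σ bonds, plus one π bond: steric number 3 → sp2.

sp^2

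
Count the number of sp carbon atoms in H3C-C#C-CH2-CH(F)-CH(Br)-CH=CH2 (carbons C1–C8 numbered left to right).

C1: sp3
C2: sp ✓
C3: sp ✓
C4: sp3
C5: sp3
C6: sp3
C7: sp2
C8: sp2
C2, C3 → 2 sp carbons.

2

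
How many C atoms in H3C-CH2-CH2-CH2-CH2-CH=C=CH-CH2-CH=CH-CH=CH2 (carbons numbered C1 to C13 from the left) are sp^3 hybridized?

C1: sp3 ✓
C2: sp3 ✓
C3: sp3 ✓
C4: sp3 ✓
C5: sp3 ✓
C6: sp2
C7: sp
C8: sp2
C9: sp3 ✓
C10: sp2
C11: sp2
C12: sp2
C13: sp2
C1, C2, C3, C4, C5, C9 → 6 sp3 carbons.

6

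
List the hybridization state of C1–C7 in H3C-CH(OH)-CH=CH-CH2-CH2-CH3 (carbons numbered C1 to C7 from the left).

C1 sp3, C2 sp3, C3 sp2, C4 sp2, C5 sp3, C6 sp3, C7 sp3

C1 is sp3: 4 σ bonds, 4 electron-density regions.
C2 (4 σ bonds) has steric number 4: sp3.
C3 has 3 σ bonds, plus one π bond: steric number 3 → sp2.
C4 — 3 σ bonds, plus one π bond. Steric number 3, so sp2.
C5 has 4 σ bonds: steric number 4 → sp3.
C6: 4 σ bonds — 4 electron domains, sp3.
C7: 4 σ bonds; 4 regions of electron density → sp3.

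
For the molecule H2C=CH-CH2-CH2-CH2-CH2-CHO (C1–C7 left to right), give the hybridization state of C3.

C3 — 4 σ bonds. Steric number 4, so sp3.

sp³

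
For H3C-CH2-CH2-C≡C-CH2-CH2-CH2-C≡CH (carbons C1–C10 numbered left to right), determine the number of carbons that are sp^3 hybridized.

6

C1: sp3 ✓
C2: sp3 ✓
C3: sp3 ✓
C4: sp
C5: sp
C6: sp3 ✓
C7: sp3 ✓
C8: sp3 ✓
C9: sp
C10: sp
C1, C2, C3, C6, C7, C8 → 6 sp3 carbons.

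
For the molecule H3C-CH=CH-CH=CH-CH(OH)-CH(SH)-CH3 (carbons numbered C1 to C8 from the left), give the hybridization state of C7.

C7 is sp3: 4 σ bonds, 4 electron-density regions.

sp³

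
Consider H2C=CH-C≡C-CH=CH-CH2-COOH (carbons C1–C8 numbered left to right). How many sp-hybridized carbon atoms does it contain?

C1: sp2
C2: sp2
C3: sp ✓
C4: sp ✓
C5: sp2
C6: sp2
C7: sp3
C8: sp2
C3, C4 → 2 sp carbons.

2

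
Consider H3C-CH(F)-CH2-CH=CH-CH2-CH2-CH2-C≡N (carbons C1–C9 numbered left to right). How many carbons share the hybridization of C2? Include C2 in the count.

C2 is sp3 (only σ bonds).
C1: sp3 ✓
C2: sp3 ✓
C3: sp3 ✓
C4: sp2
C5: sp2
C6: sp3 ✓
C7: sp3 ✓
C8: sp3 ✓
C9: sp
6 carbons are sp3.

6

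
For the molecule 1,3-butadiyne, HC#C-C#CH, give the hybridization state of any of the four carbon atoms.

sp

Every carbon is part of a C≡C triple bond: two σ regions → sp.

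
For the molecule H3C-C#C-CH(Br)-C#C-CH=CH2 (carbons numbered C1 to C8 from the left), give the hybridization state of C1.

sp^3

C1 has 4 σ bonds: steric number 4 → sp3.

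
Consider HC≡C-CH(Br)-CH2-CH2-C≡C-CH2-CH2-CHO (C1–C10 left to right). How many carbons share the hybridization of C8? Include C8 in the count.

C8 is sp3 (only σ bonds).
C1: sp
C2: sp
C3: sp3 ✓
C4: sp3 ✓
C5: sp3 ✓
C6: sp
C7: sp
C8: sp3 ✓
C9: sp3 ✓
C10: sp2
5 carbons are sp3.

5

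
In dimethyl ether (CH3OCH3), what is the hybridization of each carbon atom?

sp^3

Each carbon atom is sp3: 4 σ bonds, 4 electron-density regions.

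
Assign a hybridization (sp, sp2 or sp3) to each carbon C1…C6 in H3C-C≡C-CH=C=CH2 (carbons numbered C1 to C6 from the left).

C1: 4 σ bonds; 4 regions of electron density → sp3.
C2 — 2 σ bonds, plus two π bonds. Steric number 2, so sp.
C3 — 2 σ bonds, plus two π bonds. Steric number 2, so sp.
C4 has 3 σ bonds, plus one π bond: steric number 3 → sp2.
C5 has 2 σ bonds, plus two π bonds: steric number 2 → sp.
C6: 3 σ bonds, plus one π bond — 3 electron domains, sp2.

C1 sp3, C2 sp, C3 sp, C4 sp2, C5 sp, C6 sp2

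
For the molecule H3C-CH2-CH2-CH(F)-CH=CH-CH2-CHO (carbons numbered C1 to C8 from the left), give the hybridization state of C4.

sp3

C4 — 4 σ bonds. Steric number 4, so sp3.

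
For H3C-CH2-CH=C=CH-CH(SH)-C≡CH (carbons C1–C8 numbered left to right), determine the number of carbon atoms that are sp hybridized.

C1: sp3
C2: sp3
C3: sp2
C4: sp ✓
C5: sp2
C6: sp3
C7: sp ✓
C8: sp ✓
C4, C7, C8 → 3 sp carbons.

3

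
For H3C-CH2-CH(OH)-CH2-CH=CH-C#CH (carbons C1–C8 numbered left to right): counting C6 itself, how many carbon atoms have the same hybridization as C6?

2

C6 is sp2 (one π bond).
C1: sp3
C2: sp3
C3: sp3
C4: sp3
C5: sp2 ✓
C6: sp2 ✓
C7: sp
C8: sp
2 carbons are sp2.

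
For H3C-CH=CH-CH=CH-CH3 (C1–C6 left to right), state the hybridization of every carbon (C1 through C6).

C1 has 4 σ bonds: steric number 4 → sp3.
C2 is sp2: 3 σ bonds, plus one π bond, 3 electron-density regions.
C3 carries 3 σ bonds, plus one π bond, giving a steric number of 3, so it is sp2.
C4 — 3 σ bonds, plus one π bond. Steric number 3, so sp2.
C5: 3 σ bonds, plus one π bond — 3 electron domains, sp2.
C6 — 4 σ bonds. Steric number 4, so sp3.

C1 sp3, C2 sp2, C3 sp2, C4 sp2, C5 sp2, C6 sp3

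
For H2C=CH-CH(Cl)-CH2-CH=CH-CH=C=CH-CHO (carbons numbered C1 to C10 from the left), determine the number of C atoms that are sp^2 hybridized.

7

C1: sp2 ✓
C2: sp2 ✓
C3: sp3
C4: sp3
C5: sp2 ✓
C6: sp2 ✓
C7: sp2 ✓
C8: sp
C9: sp2 ✓
C10: sp2 ✓
C1, C2, C5, C6, C7, C9, C10 → 7 sp2 carbons.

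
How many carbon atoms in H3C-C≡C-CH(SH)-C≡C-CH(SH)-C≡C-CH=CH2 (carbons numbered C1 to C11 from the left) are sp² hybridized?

2

C1: sp3
C2: sp
C3: sp
C4: sp3
C5: sp
C6: sp
C7: sp3
C8: sp
C9: sp
C10: sp2 ✓
C11: sp2 ✓
C10, C11 → 2 sp2 carbons.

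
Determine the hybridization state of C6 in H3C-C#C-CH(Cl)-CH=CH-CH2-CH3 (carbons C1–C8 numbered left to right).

C6: 3 σ bonds, plus one π bond — 3 electron domains, sp2.

sp²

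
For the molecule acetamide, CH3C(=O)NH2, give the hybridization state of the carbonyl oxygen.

sp²

The carbonyl oxygen: 1 σ bond and 2 lone pairs, plus one π bond — 3 electron domains, sp2.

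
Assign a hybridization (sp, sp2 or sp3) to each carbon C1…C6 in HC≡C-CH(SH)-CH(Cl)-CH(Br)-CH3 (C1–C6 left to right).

C1 (2 σ bonds, plus two π bonds) has steric number 2: sp.
C2 — 2 σ bonds, plus two π bonds. Steric number 2, so sp.
C3 (4 σ bonds) has steric number 4: sp3.
C4 — 4 σ bonds. Steric number 4, so sp3.
C5: 4 σ bonds; 4 regions of electron density → sp3.
C6: 4 σ bonds — 4 electron domains, sp3.

C1 sp, C2 sp, C3 sp3, C4 sp3, C5 sp3, C6 sp3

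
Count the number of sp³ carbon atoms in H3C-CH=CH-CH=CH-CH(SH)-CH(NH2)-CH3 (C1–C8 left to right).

C1: sp3 ✓
C2: sp2
C3: sp2
C4: sp2
C5: sp2
C6: sp3 ✓
C7: sp3 ✓
C8: sp3 ✓
C1, C6, C7, C8 → 4 sp3 carbons.

4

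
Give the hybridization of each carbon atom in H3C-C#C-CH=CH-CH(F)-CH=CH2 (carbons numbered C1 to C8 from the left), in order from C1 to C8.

C1 sp3, C2 sp, C3 sp, C4 sp2, C5 sp2, C6 sp3, C7 sp2, C8 sp2

C1 has 4 σ bonds: steric number 4 → sp3.
C2 carries 2 σ bonds, plus two π bonds, giving a steric number of 2, so it is sp.
C3 (2 σ bonds, plus two π bonds) has steric number 2: sp.
C4 is sp2: 3 σ bonds, plus one π bond, 3 electron-density regions.
C5: 3 σ bonds, plus one π bond; 3 regions of electron density → sp2.
C6 has 4 σ bonds: steric number 4 → sp3.
C7 carries 3 σ bonds, plus one π bond, giving a steric number of 3, so it is sp2.
C8: 3 σ bonds, plus one π bond — 3 electron domains, sp2.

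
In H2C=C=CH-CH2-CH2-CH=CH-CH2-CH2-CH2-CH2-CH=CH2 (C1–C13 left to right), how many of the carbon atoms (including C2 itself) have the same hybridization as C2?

C2 is sp (two π bonds).
C1: sp2
C2: sp ✓
C3: sp2
C4: sp3
C5: sp3
C6: sp2
C7: sp2
C8: sp3
C9: sp3
C10: sp3
C11: sp3
C12: sp2
C13: sp2
1 carbon is sp.

1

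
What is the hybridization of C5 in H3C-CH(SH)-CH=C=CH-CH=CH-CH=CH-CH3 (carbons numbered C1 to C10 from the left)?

C5: 3 σ bonds, plus one π bond; 3 regions of electron density → sp2.

sp2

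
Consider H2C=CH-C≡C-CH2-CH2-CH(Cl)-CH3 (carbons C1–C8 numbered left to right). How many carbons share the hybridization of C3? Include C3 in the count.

C3 is sp (two π bonds).
C1: sp2
C2: sp2
C3: sp ✓
C4: sp ✓
C5: sp3
C6: sp3
C7: sp3
C8: sp3
2 carbons are sp.

2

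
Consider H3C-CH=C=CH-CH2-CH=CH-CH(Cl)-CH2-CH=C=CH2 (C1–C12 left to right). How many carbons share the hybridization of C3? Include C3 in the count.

C3 is sp (two π bonds).
C1: sp3
C2: sp2
C3: sp ✓
C4: sp2
C5: sp3
C6: sp2
C7: sp2
C8: sp3
C9: sp3
C10: sp2
C11: sp ✓
C12: sp2
2 carbons are sp.

2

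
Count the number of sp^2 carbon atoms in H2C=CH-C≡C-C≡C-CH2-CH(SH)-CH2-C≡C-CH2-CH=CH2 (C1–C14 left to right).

C1: sp2 ✓
C2: sp2 ✓
C3: sp
C4: sp
C5: sp
C6: sp
C7: sp3
C8: sp3
C9: sp3
C10: sp
C11: sp
C12: sp3
C13: sp2 ✓
C14: sp2 ✓
C1, C2, C13, C14 → 4 sp2 carbons.

4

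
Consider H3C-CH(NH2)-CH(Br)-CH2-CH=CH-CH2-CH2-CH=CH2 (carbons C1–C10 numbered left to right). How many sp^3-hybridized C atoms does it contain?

C1: sp3 ✓
C2: sp3 ✓
C3: sp3 ✓
C4: sp3 ✓
C5: sp2
C6: sp2
C7: sp3 ✓
C8: sp3 ✓
C9: sp2
C10: sp2
C1, C2, C3, C4, C7, C8 → 6 sp3 carbons.

6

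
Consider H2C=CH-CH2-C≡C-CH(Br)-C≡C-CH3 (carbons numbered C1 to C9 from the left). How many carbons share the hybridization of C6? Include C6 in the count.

C6 is sp3 (only σ bonds).
C1: sp2
C2: sp2
C3: sp3 ✓
C4: sp
C5: sp
C6: sp3 ✓
C7: sp
C8: sp
C9: sp3 ✓
3 carbons are sp3.

3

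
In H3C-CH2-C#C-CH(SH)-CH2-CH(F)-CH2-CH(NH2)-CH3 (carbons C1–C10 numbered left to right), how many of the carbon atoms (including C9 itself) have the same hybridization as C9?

C9 is sp3 (only σ bonds).
C1: sp3 ✓
C2: sp3 ✓
C3: sp
C4: sp
C5: sp3 ✓
C6: sp3 ✓
C7: sp3 ✓
C8: sp3 ✓
C9: sp3 ✓
C10: sp3 ✓
8 carbons are sp3.

8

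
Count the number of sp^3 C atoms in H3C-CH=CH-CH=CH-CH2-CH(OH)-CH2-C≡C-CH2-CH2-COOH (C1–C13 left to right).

C1: sp3 ✓
C2: sp2
C3: sp2
C4: sp2
C5: sp2
C6: sp3 ✓
C7: sp3 ✓
C8: sp3 ✓
C9: sp
C10: sp
C11: sp3 ✓
C12: sp3 ✓
C13: sp2
C1, C6, C7, C8, C11, C12 → 6 sp3 carbons.

6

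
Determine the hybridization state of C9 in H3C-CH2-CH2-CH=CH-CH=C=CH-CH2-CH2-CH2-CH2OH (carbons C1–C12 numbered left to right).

sp^3

C9 — 4 σ bonds. Steric number 4, so sp3.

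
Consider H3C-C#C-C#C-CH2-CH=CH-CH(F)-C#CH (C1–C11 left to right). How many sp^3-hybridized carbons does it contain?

C1: sp3 ✓
C2: sp
C3: sp
C4: sp
C5: sp
C6: sp3 ✓
C7: sp2
C8: sp2
C9: sp3 ✓
C10: sp
C11: sp
C1, C6, C9 → 3 sp3 carbons.

3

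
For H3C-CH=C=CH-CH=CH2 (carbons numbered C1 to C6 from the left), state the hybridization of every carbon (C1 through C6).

C1 sp3, C2 sp2, C3 sp, C4 sp2, C5 sp2, C6 sp2

C1: 4 σ bonds; 4 regions of electron density → sp3.
C2 carries 3 σ bonds, plus one π bond, giving a steric number of 3, so it is sp2.
C3 is sp: 2 σ bonds, plus two π bonds, 2 electron-density regions.
C4 has 3 σ bonds, plus one π bond: steric number 3 → sp2.
C5 is sp2: 3 σ bonds, plus one π bond, 3 electron-density regions.
C6 carries 3 σ bonds, plus one π bond, giving a steric number of 3, so it is sp2.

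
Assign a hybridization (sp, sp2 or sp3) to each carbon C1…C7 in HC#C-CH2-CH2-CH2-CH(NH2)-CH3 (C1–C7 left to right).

C1 — 2 σ bonds, plus two π bonds. Steric number 2, so sp.
C2 is sp: 2 σ bonds, plus two π bonds, 2 electron-density regions.
C3 is sp3: 4 σ bonds, 4 electron-density regions.
C4 has 4 σ bonds: steric number 4 → sp3.
C5 has 4 σ bonds: steric number 4 → sp3.
C6 has 4 σ bonds: steric number 4 → sp3.
C7: 4 σ bonds — 4 electron domains, sp3.

C1 sp, C2 sp, C3 sp3, C4 sp3, C5 sp3, C6 sp3, C7 sp3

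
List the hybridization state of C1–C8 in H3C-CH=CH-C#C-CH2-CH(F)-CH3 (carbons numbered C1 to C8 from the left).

C1 sp3, C2 sp2, C3 sp2, C4 sp, C5 sp, C6 sp3, C7 sp3, C8 sp3

C1 is sp3: 4 σ bonds, 4 electron-density regions.
C2 (3 σ bonds, plus one π bond) has steric number 3: sp2.
C3 is sp2: 3 σ bonds, plus one π bond, 3 electron-density regions.
C4: 2 σ bonds, plus two π bonds; 2 regions of electron density → sp.
C5 carries 2 σ bonds, plus two π bonds, giving a steric number of 2, so it is sp.
C6: 4 σ bonds — 4 electron domains, sp3.
C7 has 4 σ bonds: steric number 4 → sp3.
C8 — 4 σ bonds. Steric number 4, so sp3.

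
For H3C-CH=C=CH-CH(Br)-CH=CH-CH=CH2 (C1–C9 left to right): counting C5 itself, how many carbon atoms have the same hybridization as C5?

C5 is sp3 (only σ bonds).
C1: sp3 ✓
C2: sp2
C3: sp
C4: sp2
C5: sp3 ✓
C6: sp2
C7: sp2
C8: sp2
C9: sp2
2 carbons are sp3.

2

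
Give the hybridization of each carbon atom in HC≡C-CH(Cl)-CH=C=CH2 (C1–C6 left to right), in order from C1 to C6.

C1: 2 σ bonds, plus two π bonds — 2 electron domains, sp.
C2: 2 σ bonds, plus two π bonds — 2 electron domains, sp.
C3: 4 σ bonds — 4 electron domains, sp3.
C4 — 3 σ bonds, plus one π bond. Steric number 3, so sp2.
C5: 2 σ bonds, plus two π bonds; 2 regions of electron density → sp.
C6: 3 σ bonds, plus one π bond; 3 regions of electron density → sp2.

C1 sp, C2 sp, C3 sp3, C4 sp2, C5 sp, C6 sp2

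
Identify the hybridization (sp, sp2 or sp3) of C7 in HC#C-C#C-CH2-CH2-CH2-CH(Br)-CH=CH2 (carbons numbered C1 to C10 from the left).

sp³

C7 carries 4 σ bonds, giving a steric number of 4, so it is sp3.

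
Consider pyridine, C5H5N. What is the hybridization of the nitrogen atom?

sp2

N has two σ bonds and one lone pair in the ring plane (steric number 3 → sp2); its p orbital contributes one electron to the aromatic π system via the C=N double bond.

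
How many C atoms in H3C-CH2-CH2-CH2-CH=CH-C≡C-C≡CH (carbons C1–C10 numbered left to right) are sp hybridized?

4

C1: sp3
C2: sp3
C3: sp3
C4: sp3
C5: sp2
C6: sp2
C7: sp ✓
C8: sp ✓
C9: sp ✓
C10: sp ✓
C7, C8, C9, C10 → 4 sp carbons.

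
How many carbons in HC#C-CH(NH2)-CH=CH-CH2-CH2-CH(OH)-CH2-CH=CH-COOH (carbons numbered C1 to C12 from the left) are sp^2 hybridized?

5

C1: sp
C2: sp
C3: sp3
C4: sp2 ✓
C5: sp2 ✓
C6: sp3
C7: sp3
C8: sp3
C9: sp3
C10: sp2 ✓
C11: sp2 ✓
C12: sp2 ✓
C4, C5, C10, C11, C12 → 5 sp2 carbons.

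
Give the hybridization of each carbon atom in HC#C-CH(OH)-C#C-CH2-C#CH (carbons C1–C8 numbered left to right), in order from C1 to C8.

C1 sp, C2 sp, C3 sp3, C4 sp, C5 sp, C6 sp3, C7 sp, C8 sp

C1 carries 2 σ bonds, plus two π bonds, giving a steric number of 2, so it is sp.
C2: 2 σ bonds, plus two π bonds; 2 regions of electron density → sp.
C3: 4 σ bonds — 4 electron domains, sp3.
C4: 2 σ bonds, plus two π bonds — 2 electron domains, sp.
C5 (2 σ bonds, plus two π bonds) has steric number 2: sp.
C6: 4 σ bonds — 4 electron domains, sp3.
C7: 2 σ bonds, plus two π bonds; 2 regions of electron density → sp.
C8 is sp: 2 σ bonds, plus two π bonds, 2 electron-density regions.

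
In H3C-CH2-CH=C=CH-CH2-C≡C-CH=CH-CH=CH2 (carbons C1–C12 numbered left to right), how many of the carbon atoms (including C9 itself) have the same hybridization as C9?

6

C9 is sp2 (one π bond).
C1: sp3
C2: sp3
C3: sp2 ✓
C4: sp
C5: sp2 ✓
C6: sp3
C7: sp
C8: sp
C9: sp2 ✓
C10: sp2 ✓
C11: sp2 ✓
C12: sp2 ✓
6 carbons are sp2.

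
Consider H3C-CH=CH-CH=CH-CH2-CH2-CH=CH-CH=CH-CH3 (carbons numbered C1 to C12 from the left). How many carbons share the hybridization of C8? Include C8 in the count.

8

C8 is sp2 (one π bond).
C1: sp3
C2: sp2 ✓
C3: sp2 ✓
C4: sp2 ✓
C5: sp2 ✓
C6: sp3
C7: sp3
C8: sp2 ✓
C9: sp2 ✓
C10: sp2 ✓
C11: sp2 ✓
C12: sp3
8 carbons are sp2.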